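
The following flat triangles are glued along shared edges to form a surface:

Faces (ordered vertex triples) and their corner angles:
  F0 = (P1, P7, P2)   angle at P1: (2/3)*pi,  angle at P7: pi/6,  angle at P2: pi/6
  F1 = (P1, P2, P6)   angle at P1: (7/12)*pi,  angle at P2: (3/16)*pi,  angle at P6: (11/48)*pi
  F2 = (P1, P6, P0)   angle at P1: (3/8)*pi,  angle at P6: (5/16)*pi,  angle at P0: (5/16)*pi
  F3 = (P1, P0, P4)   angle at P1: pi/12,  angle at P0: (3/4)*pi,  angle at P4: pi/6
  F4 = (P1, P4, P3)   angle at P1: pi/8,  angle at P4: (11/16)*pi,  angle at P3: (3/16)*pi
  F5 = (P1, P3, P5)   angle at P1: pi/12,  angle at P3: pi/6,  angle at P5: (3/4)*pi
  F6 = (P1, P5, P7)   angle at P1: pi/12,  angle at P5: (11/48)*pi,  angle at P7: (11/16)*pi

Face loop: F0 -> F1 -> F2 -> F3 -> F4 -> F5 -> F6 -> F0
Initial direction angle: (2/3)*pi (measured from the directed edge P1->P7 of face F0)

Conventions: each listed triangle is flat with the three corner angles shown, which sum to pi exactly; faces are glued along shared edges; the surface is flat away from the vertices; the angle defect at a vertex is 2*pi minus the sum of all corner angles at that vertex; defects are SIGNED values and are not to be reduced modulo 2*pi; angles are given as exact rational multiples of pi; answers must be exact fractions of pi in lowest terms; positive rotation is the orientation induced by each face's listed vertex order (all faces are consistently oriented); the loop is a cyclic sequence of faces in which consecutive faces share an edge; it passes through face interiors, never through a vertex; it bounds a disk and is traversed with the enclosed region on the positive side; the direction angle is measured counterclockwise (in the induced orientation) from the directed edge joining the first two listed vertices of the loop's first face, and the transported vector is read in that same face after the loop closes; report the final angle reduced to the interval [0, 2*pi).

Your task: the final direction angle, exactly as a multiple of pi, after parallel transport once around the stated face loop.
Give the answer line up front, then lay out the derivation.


Answer: final direction angle = (2/3)*pi

enclosed vertex P1: corner angles sum to 2*pi, defect = 2*pi - 2*pi = 0
by Gauss-Bonnet the loop rotates the vector by the enclosed defect sum (positive orientation, mod 2*pi)
final angle = (2/3)*pi + 0 = (2/3)*pi (mod 2*pi)


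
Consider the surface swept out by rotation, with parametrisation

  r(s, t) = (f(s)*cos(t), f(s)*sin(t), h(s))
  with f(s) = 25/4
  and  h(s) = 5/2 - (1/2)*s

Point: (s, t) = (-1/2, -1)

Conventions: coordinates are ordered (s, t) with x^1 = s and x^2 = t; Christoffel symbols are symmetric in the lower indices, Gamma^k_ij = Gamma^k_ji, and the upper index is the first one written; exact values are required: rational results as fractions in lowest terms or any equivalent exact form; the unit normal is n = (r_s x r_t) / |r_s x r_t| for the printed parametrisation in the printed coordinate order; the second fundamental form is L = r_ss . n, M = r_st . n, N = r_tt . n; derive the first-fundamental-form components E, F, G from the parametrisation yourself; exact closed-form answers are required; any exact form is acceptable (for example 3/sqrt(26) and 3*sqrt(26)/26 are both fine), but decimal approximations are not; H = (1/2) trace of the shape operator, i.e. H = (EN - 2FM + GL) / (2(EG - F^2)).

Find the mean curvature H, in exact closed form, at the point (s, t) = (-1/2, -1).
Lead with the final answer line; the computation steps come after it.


Answer: H = -2/25

f = 25/4, f' = 0, f'' = 0, h' = -1/2, h'' = 0
E = 1/4, F = 0, G = 625/16; answer radicand W^2 = 1/4
unnormalised second-form numerators: l = 0, m = 0, n = -25/8; L = l/sqrt(1/4), and similarly M = m/sqrt(W^2), N = n/sqrt(W^2)
H = (E*n - 2*F*m + G*l) / (2*(EG - F^2)*sqrt(W^2)); E*n - 2*F*m + G*l = -25/32, EG - F^2 = 625/64, so H = (-1/25)/sqrt(1/4)


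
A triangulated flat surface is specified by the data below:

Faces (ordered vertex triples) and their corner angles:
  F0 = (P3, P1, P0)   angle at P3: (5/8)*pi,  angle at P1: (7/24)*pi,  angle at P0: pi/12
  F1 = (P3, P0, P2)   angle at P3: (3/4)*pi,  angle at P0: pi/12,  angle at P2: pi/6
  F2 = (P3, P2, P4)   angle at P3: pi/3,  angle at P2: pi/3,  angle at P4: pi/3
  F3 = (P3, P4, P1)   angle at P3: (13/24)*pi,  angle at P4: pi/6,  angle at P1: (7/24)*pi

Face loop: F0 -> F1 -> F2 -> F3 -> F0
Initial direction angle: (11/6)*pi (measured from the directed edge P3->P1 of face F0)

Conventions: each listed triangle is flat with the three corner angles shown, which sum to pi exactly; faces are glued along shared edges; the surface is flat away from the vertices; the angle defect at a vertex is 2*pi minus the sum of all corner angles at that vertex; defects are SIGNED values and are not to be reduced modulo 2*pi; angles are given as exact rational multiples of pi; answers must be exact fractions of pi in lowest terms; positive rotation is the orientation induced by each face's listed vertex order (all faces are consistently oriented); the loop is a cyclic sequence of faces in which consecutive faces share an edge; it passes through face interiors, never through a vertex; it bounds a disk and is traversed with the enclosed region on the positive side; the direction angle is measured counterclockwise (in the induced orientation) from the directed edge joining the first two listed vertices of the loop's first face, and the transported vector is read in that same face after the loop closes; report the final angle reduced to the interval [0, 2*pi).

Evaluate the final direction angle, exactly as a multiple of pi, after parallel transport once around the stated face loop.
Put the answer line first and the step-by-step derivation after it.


Answer: final direction angle = (19/12)*pi

enclosed vertex P3: corner angles sum to (9/4)*pi, defect = 2*pi - (9/4)*pi = -pi/4
adding the enclosed defects to the starting angle (mod 2*pi, induced orientation) gives the holonomy
final angle = (11/6)*pi - pi/4 = (19/12)*pi (mod 2*pi)


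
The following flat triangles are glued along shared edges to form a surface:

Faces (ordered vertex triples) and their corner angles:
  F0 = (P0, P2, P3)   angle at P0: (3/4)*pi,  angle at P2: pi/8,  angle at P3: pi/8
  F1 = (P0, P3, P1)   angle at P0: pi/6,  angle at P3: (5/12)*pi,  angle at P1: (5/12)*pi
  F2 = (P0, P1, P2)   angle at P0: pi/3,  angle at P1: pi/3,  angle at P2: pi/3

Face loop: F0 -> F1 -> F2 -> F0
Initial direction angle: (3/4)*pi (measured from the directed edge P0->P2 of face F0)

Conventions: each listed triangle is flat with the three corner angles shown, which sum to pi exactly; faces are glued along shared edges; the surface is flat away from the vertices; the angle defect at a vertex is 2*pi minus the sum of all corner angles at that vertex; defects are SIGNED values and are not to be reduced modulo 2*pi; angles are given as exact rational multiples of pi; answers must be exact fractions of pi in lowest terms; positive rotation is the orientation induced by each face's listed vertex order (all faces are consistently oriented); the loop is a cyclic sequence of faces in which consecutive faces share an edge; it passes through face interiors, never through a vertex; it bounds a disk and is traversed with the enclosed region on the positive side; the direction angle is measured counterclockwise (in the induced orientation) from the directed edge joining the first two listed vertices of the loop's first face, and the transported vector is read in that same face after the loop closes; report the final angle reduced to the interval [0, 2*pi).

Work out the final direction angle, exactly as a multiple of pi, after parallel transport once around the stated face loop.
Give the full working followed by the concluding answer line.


enclosed vertex P0: corner angles sum to (5/4)*pi, defect = 2*pi - (5/4)*pi = (3/4)*pi
the rotation equals the total enclosed defect, so the final angle is initial + defects (mod 2*pi)
final angle = (3/4)*pi + (3/4)*pi = (3/2)*pi (mod 2*pi)

Answer: final direction angle = (3/2)*pi


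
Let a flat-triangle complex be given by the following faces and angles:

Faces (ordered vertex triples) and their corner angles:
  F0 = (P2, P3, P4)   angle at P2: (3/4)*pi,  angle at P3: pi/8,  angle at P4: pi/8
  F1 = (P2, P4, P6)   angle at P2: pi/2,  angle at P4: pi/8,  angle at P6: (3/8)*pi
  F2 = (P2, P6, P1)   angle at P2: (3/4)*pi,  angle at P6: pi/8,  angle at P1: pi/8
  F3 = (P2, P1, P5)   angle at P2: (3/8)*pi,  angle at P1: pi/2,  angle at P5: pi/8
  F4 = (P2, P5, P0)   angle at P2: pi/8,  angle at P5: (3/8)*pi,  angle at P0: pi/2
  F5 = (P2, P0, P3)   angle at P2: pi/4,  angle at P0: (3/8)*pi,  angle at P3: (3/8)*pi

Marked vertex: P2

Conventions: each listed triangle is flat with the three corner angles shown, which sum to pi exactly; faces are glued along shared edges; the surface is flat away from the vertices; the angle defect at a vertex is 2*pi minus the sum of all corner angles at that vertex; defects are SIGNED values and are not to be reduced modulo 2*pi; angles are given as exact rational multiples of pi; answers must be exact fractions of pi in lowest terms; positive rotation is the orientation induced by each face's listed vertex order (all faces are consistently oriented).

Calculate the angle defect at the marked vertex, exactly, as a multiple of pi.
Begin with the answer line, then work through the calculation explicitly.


Answer: defect(P2) = (-3/4)*pi

Sum of corner angles at P2: (11/4)*pi
defect = 2*pi - (11/4)*pi


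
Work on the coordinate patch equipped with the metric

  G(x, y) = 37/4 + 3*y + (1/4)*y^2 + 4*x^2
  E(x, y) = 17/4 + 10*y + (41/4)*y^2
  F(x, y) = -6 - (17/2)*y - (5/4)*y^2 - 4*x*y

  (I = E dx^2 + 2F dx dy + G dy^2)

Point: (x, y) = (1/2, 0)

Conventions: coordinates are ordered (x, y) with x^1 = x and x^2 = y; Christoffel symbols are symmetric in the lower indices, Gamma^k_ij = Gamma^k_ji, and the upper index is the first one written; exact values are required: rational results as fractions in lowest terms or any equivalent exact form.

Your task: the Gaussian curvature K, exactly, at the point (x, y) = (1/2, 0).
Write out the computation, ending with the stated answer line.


E = 17/4, F = -6, G = 41/4, EG - F^2 = 121/16 at the point
E_x = 0, E_y = 10, F_x = 0, F_y = -21/2, G_x = 4, G_y = 3
E_yy = 41/2, F_xy = -4, G_xx = 8
K follows from Brioschi's formula, (det M1 - det M2)/(EG - F^2)^2.
M1 = [[-E_yy/2 + F_xy - G_xx/2, E_x/2, F_x - E_y/2], [F_y - G_x/2, E, F], [G_y/2, F, G]] = [[-73/4, 0, -5], [-25/2, 17/4, -6], [3/2, -6, 41/4]]; det M1 = -30793/64
M2 = [[0, E_y/2, G_x/2], [E_y/2, E, F], [G_x/2, F, G]] = [[0, 5, 2], [5, 17/4, -6], [2, -6, 41/4]]; det M2 = -1573/4
det M1 - det M2 = -5625/64; K = -5625/64 / (121/16)^2 = -22500/14641

Answer: K = -22500/14641


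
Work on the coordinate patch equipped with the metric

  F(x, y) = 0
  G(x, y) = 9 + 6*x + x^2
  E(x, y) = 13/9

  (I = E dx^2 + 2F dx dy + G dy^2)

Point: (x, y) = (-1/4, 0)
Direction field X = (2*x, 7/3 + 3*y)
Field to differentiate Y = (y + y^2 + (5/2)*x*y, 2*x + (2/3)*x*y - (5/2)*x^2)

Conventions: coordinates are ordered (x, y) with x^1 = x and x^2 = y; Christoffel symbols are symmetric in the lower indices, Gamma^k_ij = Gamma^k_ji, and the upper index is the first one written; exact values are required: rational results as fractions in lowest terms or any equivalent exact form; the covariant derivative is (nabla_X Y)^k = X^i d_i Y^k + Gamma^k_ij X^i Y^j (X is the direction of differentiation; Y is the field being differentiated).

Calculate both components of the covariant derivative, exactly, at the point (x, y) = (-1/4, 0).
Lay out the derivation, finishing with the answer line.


E = 13/9, F = 0, G = 121/16 at the point
E_x = 0, E_y = 0, F_x = 0, F_y = 0, G_x = 11/2, G_y = 0
EG - F^2 = 1573/144;  g^inv = (144/1573) * [[121/16, 0], [0, 13/9]]
first-kind symbols [ij,l] = (1/2)(d_i g_jl + d_j g_il - d_l g_ij): [xx,x] = E_x/2 = 0, [xx,y] = F_x - E_y/2 = 0, [xy,x] = E_y/2 = 0, [xy,y] = G_x/2 = 11/4, [yy,x] = F_y - G_x/2 = -11/4, [yy,y] = G_y/2 = 0
Gamma^x_ij = (G*[ij,x] - F*[ij,y])/(EG - F^2), Gamma^y_ij = (E*[ij,y] - F*[ij,x])/(EG - F^2)
Gamma_xxx = 0, Gamma_xxy = 0, Gamma_xyy = -99/52, Gamma_yxx = 0, Gamma_yxy = 4/11, Gamma_yyy = 0
X = (-1/2, 7/3), Y = (0, -21/32) at the point

Answer: (nabla_X Y)^x = 6307/1664, (nabla_X Y)^y = -3001/1584


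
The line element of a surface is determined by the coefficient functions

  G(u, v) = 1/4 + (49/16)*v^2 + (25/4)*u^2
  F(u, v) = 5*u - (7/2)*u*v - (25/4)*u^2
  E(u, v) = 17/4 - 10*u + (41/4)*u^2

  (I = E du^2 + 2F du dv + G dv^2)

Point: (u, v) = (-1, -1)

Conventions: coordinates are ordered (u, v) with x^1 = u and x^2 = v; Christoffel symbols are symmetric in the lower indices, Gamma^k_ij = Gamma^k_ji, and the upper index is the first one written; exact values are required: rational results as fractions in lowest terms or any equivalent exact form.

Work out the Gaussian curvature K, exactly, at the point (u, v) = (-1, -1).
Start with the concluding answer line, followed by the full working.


Answer: K = 84552/286225

E = 49/2, F = -59/4, G = 153/16, EG - F^2 = 535/32 at the point
E_u = -61/2, E_v = 0, F_u = 21, F_v = 7/2, G_u = -25/2, G_v = -49/8
E_vv = 0, F_uv = -7/2, G_uu = 25/2
The intrinsic route: Brioschi's K = (det M1 - det M2)/(EG - F^2)^2.
M1 = [[-E_vv/2 + F_uv - G_uu/2, E_u/2, F_u - E_v/2], [F_v - G_u/2, E, F], [G_v/2, F, G]] = [[-39/4, -61/4, 21], [39/4, 49/2, -59/4], [-49/16, -59/4, 153/16]]; det M1 = -111931/128
M2 = [[0, E_v/2, G_u/2], [E_v/2, E, F], [G_u/2, F, G]] = [[0, 0, -25/4], [0, 49/2, -59/4], [-25/4, -59/4, 153/16]]; det M2 = -30625/32
det M1 - det M2 = 10569/128; K = 10569/128 / (535/32)^2 = 84552/286225


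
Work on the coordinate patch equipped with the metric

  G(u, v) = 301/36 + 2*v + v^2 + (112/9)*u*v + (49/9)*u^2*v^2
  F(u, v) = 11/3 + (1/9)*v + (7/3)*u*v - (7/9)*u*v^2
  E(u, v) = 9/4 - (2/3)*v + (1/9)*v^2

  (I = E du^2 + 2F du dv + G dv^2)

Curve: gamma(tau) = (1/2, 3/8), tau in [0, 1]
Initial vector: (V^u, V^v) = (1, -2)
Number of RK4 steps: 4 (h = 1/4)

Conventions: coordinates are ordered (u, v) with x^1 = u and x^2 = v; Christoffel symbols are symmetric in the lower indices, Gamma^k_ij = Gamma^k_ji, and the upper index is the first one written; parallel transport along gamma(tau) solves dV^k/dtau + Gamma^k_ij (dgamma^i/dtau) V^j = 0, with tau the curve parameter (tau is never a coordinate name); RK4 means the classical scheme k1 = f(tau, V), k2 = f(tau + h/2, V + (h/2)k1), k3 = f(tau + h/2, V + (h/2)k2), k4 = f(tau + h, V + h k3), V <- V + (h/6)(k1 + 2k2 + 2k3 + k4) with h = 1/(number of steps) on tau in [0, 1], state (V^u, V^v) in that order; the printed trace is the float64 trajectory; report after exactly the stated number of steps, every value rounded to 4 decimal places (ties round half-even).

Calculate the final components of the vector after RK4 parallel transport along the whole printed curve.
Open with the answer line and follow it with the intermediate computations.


Answer: V^u = 1.0000, V^v = -2.0000

gamma'(tau) = (0, 0); f(tau, V)^k = -Gamma^k_ij(gamma(tau)) gamma'^i(tau) V^j; h = 1/4; intermediate values shown to 6 dp
curve data and Christoffel symbols at the stage parameters:
  tau = 0.000000: gamma = (0.500000, 0.375000), gamma' = (0.000000, 0.000000); Gamma_uuu = -0.617979, Gamma_uuv = -2.078289, Gamma_uvv = -5.831177, Gamma_vuu = 0.304466, Gamma_vuv = 0.952639, Gamma_vvv = 2.450030
  tau = 0.125000: gamma = (0.500000, 0.375000), gamma' = (0.000000, 0.000000); Gamma_uuu = -0.617979, Gamma_uuv = -2.078289, Gamma_uvv = -5.831177, Gamma_vuu = 0.304466, Gamma_vuv = 0.952639, Gamma_vvv = 2.450030
  tau = 0.250000: gamma = (0.500000, 0.375000), gamma' = (0.000000, 0.000000); Gamma_uuu = -0.617979, Gamma_uuv = -2.078289, Gamma_uvv = -5.831177, Gamma_vuu = 0.304466, Gamma_vuv = 0.952639, Gamma_vvv = 2.450030
  tau = 0.375000: gamma = (0.500000, 0.375000), gamma' = (0.000000, 0.000000); Gamma_uuu = -0.617979, Gamma_uuv = -2.078289, Gamma_uvv = -5.831177, Gamma_vuu = 0.304466, Gamma_vuv = 0.952639, Gamma_vvv = 2.450030
  tau = 0.500000: gamma = (0.500000, 0.375000), gamma' = (0.000000, 0.000000); Gamma_uuu = -0.617979, Gamma_uuv = -2.078289, Gamma_uvv = -5.831177, Gamma_vuu = 0.304466, Gamma_vuv = 0.952639, Gamma_vvv = 2.450030
  tau = 0.625000: gamma = (0.500000, 0.375000), gamma' = (0.000000, 0.000000); Gamma_uuu = -0.617979, Gamma_uuv = -2.078289, Gamma_uvv = -5.831177, Gamma_vuu = 0.304466, Gamma_vuv = 0.952639, Gamma_vvv = 2.450030
  tau = 0.750000: gamma = (0.500000, 0.375000), gamma' = (0.000000, 0.000000); Gamma_uuu = -0.617979, Gamma_uuv = -2.078289, Gamma_uvv = -5.831177, Gamma_vuu = 0.304466, Gamma_vuv = 0.952639, Gamma_vvv = 2.450030
  tau = 0.875000: gamma = (0.500000, 0.375000), gamma' = (0.000000, 0.000000); Gamma_uuu = -0.617979, Gamma_uuv = -2.078289, Gamma_uvv = -5.831177, Gamma_vuu = 0.304466, Gamma_vuv = 0.952639, Gamma_vvv = 2.450030
  tau = 1.000000: gamma = (0.500000, 0.375000), gamma' = (0.000000, 0.000000); Gamma_uuu = -0.617979, Gamma_uuv = -2.078289, Gamma_uvv = -5.831177, Gamma_vuu = 0.304466, Gamma_vuv = 0.952639, Gamma_vvv = 2.450030
step 0: V^u = 1.0000, V^v = -2.0000
step 1: k1 = (0.000000, 0.000000), k2 = (0.000000, 0.000000), k3 = (0.000000, 0.000000), k4 = (0.000000, 0.000000); V <- V + (h/6)(k1 + 2k2 + 2k3 + k4): V^u = 1.0000, V^v = -2.0000
step 2: k1 = (0.000000, 0.000000), k2 = (0.000000, 0.000000), k3 = (0.000000, 0.000000), k4 = (0.000000, 0.000000); V <- V + (h/6)(k1 + 2k2 + 2k3 + k4): V^u = 1.0000, V^v = -2.0000
step 3: k1 = (0.000000, 0.000000), k2 = (0.000000, 0.000000), k3 = (0.000000, 0.000000), k4 = (0.000000, 0.000000); V <- V + (h/6)(k1 + 2k2 + 2k3 + k4): V^u = 1.0000, V^v = -2.0000
step 4: k1 = (0.000000, 0.000000), k2 = (0.000000, 0.000000), k3 = (0.000000, 0.000000), k4 = (0.000000, 0.000000); V <- V + (h/6)(k1 + 2k2 + 2k3 + k4): V^u = 1.0000, V^v = -2.0000


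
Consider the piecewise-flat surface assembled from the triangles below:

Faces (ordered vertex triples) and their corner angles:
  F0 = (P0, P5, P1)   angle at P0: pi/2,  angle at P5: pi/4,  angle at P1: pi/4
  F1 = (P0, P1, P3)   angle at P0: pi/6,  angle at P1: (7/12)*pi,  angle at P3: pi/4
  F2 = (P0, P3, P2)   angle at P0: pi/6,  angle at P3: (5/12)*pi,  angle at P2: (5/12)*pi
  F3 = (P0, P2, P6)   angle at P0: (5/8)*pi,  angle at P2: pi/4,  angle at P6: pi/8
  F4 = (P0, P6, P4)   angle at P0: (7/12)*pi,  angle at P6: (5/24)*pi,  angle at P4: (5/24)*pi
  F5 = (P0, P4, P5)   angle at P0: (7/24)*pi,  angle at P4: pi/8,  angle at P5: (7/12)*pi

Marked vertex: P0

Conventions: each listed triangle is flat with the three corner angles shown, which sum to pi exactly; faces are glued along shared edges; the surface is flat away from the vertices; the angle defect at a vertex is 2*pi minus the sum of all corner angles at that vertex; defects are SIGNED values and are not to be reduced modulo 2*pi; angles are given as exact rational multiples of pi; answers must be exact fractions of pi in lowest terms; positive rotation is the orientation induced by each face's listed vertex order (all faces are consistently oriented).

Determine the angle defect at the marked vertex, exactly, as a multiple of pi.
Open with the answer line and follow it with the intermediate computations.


Answer: defect(P0) = -pi/3

Sum of corner angles at P0: (7/3)*pi
defect = 2*pi - (7/3)*pi


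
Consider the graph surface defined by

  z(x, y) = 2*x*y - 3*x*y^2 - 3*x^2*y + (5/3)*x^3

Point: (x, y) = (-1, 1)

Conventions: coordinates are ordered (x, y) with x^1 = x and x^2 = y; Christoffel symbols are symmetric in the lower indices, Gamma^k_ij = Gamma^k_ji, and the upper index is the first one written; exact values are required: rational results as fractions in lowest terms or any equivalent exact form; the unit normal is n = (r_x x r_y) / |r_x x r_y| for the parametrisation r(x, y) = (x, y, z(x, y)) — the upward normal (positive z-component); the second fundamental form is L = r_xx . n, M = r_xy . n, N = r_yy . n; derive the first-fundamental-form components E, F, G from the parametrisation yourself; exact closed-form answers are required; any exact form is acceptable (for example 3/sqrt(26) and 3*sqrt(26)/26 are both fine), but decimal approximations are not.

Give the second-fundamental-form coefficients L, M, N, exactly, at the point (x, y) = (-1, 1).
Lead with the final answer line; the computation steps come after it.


Answer: L = -8*sqrt(102)/51, M = sqrt(102)/51, N = sqrt(102)/17

z_x = 10, z_y = 1, z_xx = -16, z_xy = 2, z_yy = 6
E = 101, F = 10, G = 2; answer radicand W^2 = 102
unnormalised second-form numerators: l = -16, m = 2, n = 6; L = l/sqrt(102), and similarly M = m/sqrt(W^2), N = n/sqrt(W^2)


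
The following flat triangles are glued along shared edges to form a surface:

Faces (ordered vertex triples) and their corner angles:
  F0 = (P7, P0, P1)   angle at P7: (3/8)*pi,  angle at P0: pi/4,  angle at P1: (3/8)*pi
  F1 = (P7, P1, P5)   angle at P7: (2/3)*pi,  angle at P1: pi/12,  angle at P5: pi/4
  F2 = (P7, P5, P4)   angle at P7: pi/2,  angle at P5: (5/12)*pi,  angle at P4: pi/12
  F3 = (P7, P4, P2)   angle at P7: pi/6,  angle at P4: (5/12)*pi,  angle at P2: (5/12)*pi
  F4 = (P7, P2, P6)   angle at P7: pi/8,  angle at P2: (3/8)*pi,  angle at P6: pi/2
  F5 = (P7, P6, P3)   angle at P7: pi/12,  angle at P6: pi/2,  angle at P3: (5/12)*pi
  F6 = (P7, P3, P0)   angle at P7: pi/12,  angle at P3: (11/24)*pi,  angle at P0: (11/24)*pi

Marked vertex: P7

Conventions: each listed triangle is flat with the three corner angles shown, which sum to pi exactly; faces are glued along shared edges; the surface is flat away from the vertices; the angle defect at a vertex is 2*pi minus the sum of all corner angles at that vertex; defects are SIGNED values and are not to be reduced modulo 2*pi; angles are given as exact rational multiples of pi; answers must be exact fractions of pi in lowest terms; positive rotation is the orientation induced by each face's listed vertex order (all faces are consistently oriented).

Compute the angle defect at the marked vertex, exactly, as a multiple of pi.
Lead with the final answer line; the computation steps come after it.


Answer: defect(P7) = 0

Sum of corner angles at P7: 2*pi
defect = 2*pi - 2*pi


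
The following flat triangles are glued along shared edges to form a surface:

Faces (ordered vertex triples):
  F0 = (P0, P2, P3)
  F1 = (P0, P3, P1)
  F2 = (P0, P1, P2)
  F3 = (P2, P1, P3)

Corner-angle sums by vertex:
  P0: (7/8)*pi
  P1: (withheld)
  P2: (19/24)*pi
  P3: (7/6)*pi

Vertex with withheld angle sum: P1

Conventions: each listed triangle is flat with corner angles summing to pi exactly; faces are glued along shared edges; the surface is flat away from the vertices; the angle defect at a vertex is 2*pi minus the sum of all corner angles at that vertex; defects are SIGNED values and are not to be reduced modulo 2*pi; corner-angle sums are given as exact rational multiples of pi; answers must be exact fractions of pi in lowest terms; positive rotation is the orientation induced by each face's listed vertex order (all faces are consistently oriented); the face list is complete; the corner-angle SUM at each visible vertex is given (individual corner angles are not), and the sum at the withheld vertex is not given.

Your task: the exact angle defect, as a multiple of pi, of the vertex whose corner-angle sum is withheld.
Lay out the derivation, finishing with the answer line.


V = 4, E = 6, F = 4; chi = V - E + F = 2
Gauss-Bonnet: total defect = 2*pi*chi = 4*pi; visible defects sum to (19/6)*pi

Answer: defect(P1) = (5/6)*pi


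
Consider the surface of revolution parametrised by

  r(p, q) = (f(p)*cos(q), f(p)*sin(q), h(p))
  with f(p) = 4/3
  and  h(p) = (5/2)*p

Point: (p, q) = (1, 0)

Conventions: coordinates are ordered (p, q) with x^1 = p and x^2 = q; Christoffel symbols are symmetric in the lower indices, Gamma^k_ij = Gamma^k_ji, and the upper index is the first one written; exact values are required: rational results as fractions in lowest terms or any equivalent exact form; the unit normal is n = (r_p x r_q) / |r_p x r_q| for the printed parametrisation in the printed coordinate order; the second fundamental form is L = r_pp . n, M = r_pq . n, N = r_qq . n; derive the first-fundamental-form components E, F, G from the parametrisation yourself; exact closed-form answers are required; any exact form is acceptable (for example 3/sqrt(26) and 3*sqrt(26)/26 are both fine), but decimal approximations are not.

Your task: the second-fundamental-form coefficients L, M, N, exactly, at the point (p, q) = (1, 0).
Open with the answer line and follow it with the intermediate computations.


Answer: L = 0, M = 0, N = 4/3

f = 4/3, f' = 0, f'' = 0, h' = 5/2, h'' = 0
E = 25/4, F = 0, G = 16/9; answer radicand W^2 = 25/4
unnormalised second-form numerators: l = 0, m = 0, n = 10/3; L = l/sqrt(25/4), and similarly M = m/sqrt(W^2), N = n/sqrt(W^2)


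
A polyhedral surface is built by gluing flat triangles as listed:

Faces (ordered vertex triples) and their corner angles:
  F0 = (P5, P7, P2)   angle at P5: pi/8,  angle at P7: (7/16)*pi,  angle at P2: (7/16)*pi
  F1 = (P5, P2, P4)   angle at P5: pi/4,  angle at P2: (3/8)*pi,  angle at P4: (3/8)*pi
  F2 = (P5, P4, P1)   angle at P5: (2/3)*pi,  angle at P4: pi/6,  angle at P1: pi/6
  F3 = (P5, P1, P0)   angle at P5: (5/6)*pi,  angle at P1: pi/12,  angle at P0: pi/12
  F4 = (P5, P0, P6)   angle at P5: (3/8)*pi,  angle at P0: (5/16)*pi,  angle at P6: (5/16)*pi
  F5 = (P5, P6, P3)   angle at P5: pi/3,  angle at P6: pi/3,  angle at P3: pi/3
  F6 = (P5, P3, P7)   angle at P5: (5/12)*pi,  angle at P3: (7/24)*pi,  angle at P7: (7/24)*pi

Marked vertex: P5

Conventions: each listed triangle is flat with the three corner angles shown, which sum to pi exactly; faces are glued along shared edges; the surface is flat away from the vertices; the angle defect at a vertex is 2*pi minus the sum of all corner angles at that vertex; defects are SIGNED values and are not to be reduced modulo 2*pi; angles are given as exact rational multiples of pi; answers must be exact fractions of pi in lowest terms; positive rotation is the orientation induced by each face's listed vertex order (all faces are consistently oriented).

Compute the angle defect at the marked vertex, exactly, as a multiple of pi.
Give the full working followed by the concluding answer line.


Sum of corner angles at P5: 3*pi
defect = 2*pi - 3*pi

Answer: defect(P5) = -pi


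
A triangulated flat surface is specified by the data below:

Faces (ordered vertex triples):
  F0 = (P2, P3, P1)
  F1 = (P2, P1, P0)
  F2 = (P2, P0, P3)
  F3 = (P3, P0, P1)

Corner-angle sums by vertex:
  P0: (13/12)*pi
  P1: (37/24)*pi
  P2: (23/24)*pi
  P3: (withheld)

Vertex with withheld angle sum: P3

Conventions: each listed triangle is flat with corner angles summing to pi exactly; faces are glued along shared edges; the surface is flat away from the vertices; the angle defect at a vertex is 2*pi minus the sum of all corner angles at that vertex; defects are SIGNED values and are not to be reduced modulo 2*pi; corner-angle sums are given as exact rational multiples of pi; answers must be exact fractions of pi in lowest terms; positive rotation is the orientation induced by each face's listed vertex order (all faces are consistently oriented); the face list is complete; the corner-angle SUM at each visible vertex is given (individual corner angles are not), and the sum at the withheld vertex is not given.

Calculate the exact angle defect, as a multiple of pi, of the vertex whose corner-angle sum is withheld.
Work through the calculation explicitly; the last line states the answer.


V = 4, E = 6, F = 4; chi = V - E + F = 2
Gauss-Bonnet: total defect = 2*pi*chi = 4*pi; visible defects sum to (29/12)*pi

Answer: defect(P3) = (19/12)*pi


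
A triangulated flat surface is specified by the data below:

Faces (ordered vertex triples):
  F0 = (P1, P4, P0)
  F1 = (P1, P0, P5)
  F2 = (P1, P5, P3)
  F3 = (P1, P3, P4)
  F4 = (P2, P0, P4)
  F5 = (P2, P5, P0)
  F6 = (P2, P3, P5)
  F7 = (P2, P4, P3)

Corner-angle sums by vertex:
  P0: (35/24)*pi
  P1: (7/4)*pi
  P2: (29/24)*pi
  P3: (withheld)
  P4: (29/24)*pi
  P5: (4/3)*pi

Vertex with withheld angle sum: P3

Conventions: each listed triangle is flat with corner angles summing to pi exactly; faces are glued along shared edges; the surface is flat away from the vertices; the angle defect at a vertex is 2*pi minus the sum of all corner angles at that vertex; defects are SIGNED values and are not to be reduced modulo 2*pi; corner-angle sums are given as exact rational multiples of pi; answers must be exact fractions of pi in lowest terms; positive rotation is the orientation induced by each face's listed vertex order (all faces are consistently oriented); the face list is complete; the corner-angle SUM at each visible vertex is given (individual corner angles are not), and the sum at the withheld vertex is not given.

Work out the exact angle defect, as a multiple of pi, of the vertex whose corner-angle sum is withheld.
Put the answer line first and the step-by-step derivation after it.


Answer: defect(P3) = (23/24)*pi

V = 6, E = 12, F = 8; chi = V - E + F = 2
Gauss-Bonnet: total defect = 2*pi*chi = 4*pi; visible defects sum to (73/24)*pi


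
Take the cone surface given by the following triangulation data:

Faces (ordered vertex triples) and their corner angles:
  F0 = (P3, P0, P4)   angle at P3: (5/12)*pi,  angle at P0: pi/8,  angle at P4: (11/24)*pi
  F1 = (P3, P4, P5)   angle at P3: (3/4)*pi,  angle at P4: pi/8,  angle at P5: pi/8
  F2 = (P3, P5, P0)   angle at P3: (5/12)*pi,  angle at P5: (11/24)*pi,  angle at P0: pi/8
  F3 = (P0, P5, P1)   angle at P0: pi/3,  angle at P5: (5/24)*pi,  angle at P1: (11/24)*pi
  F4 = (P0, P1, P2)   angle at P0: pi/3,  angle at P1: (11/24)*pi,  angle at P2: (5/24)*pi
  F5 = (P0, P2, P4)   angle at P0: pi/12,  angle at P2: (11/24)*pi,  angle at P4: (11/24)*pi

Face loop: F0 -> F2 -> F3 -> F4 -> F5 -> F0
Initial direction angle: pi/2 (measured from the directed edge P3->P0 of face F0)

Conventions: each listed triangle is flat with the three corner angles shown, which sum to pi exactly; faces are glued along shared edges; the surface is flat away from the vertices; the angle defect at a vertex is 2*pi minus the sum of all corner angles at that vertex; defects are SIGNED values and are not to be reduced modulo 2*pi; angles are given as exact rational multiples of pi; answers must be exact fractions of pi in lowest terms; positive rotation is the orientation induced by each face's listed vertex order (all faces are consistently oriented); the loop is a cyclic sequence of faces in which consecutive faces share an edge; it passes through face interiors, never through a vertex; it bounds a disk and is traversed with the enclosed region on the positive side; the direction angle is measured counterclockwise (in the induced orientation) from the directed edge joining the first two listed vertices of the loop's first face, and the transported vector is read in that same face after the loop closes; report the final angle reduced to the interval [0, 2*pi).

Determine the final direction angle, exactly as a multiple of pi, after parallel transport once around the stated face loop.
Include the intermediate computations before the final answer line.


enclosed vertex P0: corner angles sum to pi, defect = 2*pi - pi = pi
adding the enclosed defects to the starting angle (mod 2*pi, induced orientation) gives the holonomy
final angle = pi/2 + pi = (3/2)*pi (mod 2*pi)

Answer: final direction angle = (3/2)*pi


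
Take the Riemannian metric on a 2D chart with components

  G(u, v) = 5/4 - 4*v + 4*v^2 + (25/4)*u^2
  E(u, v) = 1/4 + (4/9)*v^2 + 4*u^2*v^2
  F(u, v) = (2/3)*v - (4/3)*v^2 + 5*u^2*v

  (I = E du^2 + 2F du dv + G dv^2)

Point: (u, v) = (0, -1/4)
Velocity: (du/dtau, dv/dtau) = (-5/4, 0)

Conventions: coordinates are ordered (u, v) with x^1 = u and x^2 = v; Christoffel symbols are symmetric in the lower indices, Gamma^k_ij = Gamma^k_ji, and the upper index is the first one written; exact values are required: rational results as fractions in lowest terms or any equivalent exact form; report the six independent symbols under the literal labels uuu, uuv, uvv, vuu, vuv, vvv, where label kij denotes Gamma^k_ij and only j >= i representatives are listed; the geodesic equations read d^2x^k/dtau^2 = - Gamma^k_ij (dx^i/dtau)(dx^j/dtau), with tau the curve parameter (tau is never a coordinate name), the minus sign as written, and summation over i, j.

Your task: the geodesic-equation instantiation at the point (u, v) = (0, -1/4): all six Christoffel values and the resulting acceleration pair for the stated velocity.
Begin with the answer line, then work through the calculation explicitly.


Answer: Gamma_uuu = 4/91, Gamma_uuv = -40/91, Gamma_uvv = 372/91, Gamma_vuu = 40/819, Gamma_vuv = -4/91, Gamma_vvv = -72/91; accelerations (d^2u/dtau^2, d^2v/dtau^2) = (-25/364, -125/1638)

E = 5/18, F = -1/4, G = 5/2 at the point
E_u = 0, E_v = -2/9, F_u = 0, F_v = 4/3, G_u = 0, G_v = -6
EG - F^2 = 91/144;  g^inv = (144/91) * [[5/2, 1/4], [1/4, 5/18]]
first-kind symbols [ij,l] = (1/2)(d_i g_jl + d_j g_il - d_l g_ij): [uu,u] = E_u/2 = 0, [uu,v] = F_u - E_v/2 = 1/9, [uv,u] = E_v/2 = -1/9, [uv,v] = G_u/2 = 0, [vv,u] = F_v - G_u/2 = 4/3, [vv,v] = G_v/2 = -3
Gamma^u_ij = (G*[ij,u] - F*[ij,v])/(EG - F^2), Gamma^v_ij = (E*[ij,v] - F*[ij,u])/(EG - F^2)
Gamma_uuu = 4/91, Gamma_uuv = -40/91, Gamma_uvv = 372/91, Gamma_vuu = 40/819, Gamma_vuv = -4/91, Gamma_vvv = -72/91
d^2u/dtau^2 = -(Gamma_uuu*(-5/4)^2 + 2*Gamma_uuv*(-5/4)*(0) + Gamma_uvv*(0)^2) = -25/364
d^2v/dtau^2 = -(Gamma_vuu*(-5/4)^2 + 2*Gamma_vuv*(-5/4)*(0) + Gamma_vvv*(0)^2) = -125/1638


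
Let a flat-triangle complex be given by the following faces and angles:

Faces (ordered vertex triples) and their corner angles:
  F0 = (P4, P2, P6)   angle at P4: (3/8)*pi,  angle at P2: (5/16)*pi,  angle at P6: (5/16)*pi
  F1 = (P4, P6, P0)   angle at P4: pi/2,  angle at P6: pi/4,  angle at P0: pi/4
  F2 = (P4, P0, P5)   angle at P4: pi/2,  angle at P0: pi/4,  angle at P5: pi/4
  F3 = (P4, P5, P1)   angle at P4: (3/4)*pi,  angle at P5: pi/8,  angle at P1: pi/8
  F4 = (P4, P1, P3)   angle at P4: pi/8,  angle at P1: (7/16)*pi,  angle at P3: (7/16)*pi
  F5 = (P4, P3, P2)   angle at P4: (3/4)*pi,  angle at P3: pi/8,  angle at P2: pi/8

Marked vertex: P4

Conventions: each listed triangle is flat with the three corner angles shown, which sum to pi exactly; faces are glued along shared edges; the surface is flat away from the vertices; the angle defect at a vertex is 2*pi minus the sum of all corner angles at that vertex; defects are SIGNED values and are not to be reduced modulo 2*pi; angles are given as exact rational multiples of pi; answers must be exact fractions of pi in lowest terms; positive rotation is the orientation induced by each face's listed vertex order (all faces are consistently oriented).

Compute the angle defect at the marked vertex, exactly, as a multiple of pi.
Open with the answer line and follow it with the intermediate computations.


Answer: defect(P4) = -pi

Sum of corner angles at P4: 3*pi
defect = 2*pi - 3*pi


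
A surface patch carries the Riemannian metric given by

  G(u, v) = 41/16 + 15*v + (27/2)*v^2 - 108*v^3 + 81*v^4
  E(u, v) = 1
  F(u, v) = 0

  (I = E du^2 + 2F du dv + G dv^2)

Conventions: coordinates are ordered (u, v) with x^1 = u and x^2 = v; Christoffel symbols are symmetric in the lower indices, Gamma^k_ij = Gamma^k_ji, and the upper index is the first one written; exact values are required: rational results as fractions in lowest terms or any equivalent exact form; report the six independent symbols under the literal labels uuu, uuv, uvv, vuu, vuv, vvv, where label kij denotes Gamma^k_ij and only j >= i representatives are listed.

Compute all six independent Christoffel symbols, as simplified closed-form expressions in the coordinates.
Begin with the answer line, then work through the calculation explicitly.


Answer: Gamma_uuu = 0, Gamma_uuv = 0, Gamma_uvv = 0, Gamma_vuu = 0, Gamma_vuv = 0, Gamma_vvv = (2592*v^3 - 2592*v^2 + 216*v + 120)/(1296*v^4 - 1728*v^3 + 216*v^2 + 240*v + 41)

E = 1; F = 0; G = 41/16 + 15*v + (27/2)*v^2 - 108*v^3 + 81*v^4
Gamma^k_ij = (1/2) g^{kl} (d_i g_jl + d_j g_il - d_l g_ij), with g^inv = (1/(EG-F^2)) [[G, -F], [-F, E]]
first partials: E_u = 0, E_v = 0, F_u = 0, F_v = 0, G_u = 0, G_v = 15 + 27*v - 324*v^2 + 324*v^3
D = EG - F^2 = 41/16 + 15*v + (27/2)*v^2 - 108*v^3 + 81*v^4
expanded: Gamma^u_uu = (G E_u - 2F F_u + F E_v)/(2D), Gamma^u_uv = (G E_v - F G_u)/(2D), Gamma^u_vv = (2G F_v - G G_u - F G_v)/(2D), Gamma^v_uu = (2E F_u - E E_v - F E_u)/(2D), Gamma^v_uv = (E G_u - F E_v)/(2D), Gamma^v_vv = (E G_v - 2F F_v + F G_u)/(2D); substitute and cancel common factors


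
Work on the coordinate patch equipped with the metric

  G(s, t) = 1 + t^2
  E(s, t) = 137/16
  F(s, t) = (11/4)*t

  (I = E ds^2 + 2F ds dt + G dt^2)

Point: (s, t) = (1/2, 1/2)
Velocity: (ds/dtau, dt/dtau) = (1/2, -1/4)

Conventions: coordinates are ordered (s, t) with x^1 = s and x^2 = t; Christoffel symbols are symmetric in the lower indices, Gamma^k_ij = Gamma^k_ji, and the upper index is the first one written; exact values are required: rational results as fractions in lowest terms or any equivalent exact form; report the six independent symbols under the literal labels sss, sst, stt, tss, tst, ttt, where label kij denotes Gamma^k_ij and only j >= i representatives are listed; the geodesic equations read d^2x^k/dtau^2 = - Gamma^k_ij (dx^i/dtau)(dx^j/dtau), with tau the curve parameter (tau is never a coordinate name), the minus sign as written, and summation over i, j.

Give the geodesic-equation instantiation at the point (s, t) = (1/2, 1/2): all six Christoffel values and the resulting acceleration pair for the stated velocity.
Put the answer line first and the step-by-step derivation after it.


Answer: Gamma_sss = 0, Gamma_sst = 0, Gamma_stt = 44/141, Gamma_tss = 0, Gamma_tst = 0, Gamma_ttt = 8/141; accelerations (d^2s/dtau^2, d^2t/dtau^2) = (-11/564, -1/282)

E = 137/16, F = 11/8, G = 5/4 at the point
E_s = 0, E_t = 0, F_s = 0, F_t = 11/4, G_s = 0, G_t = 1
EG - F^2 = 141/16;  g^inv = (16/141) * [[5/4, -11/8], [-11/8, 137/16]]
first-kind symbols [ij,l] = (1/2)(d_i g_jl + d_j g_il - d_l g_ij): [ss,s] = E_s/2 = 0, [ss,t] = F_s - E_t/2 = 0, [st,s] = E_t/2 = 0, [st,t] = G_s/2 = 0, [tt,s] = F_t - G_s/2 = 11/4, [tt,t] = G_t/2 = 1/2
Gamma^s_ij = (G*[ij,s] - F*[ij,t])/(EG - F^2), Gamma^t_ij = (E*[ij,t] - F*[ij,s])/(EG - F^2)
Gamma_sss = 0, Gamma_sst = 0, Gamma_stt = 44/141, Gamma_tss = 0, Gamma_tst = 0, Gamma_ttt = 8/141
d^2s/dtau^2 = -(Gamma_sss*(1/2)^2 + 2*Gamma_sst*(1/2)*(-1/4) + Gamma_stt*(-1/4)^2) = -11/564
d^2t/dtau^2 = -(Gamma_tss*(1/2)^2 + 2*Gamma_tst*(1/2)*(-1/4) + Gamma_ttt*(-1/4)^2) = -1/282


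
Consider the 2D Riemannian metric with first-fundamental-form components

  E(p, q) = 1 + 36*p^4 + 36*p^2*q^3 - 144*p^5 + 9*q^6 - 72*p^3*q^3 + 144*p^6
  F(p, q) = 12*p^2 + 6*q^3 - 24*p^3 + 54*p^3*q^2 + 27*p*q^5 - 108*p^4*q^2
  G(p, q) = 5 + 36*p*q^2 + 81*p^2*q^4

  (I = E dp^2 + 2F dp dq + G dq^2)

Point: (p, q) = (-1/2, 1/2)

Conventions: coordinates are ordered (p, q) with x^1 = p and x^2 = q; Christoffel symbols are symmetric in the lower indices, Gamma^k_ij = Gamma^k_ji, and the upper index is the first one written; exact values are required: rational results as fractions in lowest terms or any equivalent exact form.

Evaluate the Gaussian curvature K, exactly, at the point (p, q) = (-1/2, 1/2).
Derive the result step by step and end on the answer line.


E = 793/64, F = 189/64, G = 113/64, EG - F^2 = 421/32 at the point
E_p = -405/4, E_q = 243/16, F_p = -177/32, F_q = -423/32, G_p = 63/16, G_q = -63/8
E_qq = 567/8, F_pq = 1647/16, G_pp = 81/8
Compute both Brioschi determinants and normalise by (EG - F^2)^2.
M1 = [[-E_qq/2 + F_pq - G_pp/2, E_p/2, F_p - E_q/2], [F_q - G_p/2, E, F], [G_q/2, F, G]] = [[999/16, -405/8, -105/8], [-243/16, 793/64, 189/64], [-63/16, 189/64, 113/64]]; det M1 = 459/512
M2 = [[0, E_q/2, G_p/2], [E_q/2, E, F], [G_p/2, F, G]] = [[0, 243/32, 63/32], [243/32, 793/64, 189/64], [63/32, 189/64, 113/64]]; det M2 = -31509/512
det M1 - det M2 = 999/16; K = 999/16 / (421/32)^2 = 63936/177241

Answer: K = 63936/177241
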